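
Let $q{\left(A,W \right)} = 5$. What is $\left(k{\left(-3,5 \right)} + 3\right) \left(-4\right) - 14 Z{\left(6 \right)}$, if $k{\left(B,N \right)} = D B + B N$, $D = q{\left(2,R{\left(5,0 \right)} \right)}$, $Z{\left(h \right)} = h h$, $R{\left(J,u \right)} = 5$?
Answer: $-396$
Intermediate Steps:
$Z{\left(h \right)} = h^{2}$
$D = 5$
$k{\left(B,N \right)} = 5 B + B N$
$\left(k{\left(-3,5 \right)} + 3\right) \left(-4\right) - 14 Z{\left(6 \right)} = \left(- 3 \left(5 + 5\right) + 3\right) \left(-4\right) - 14 \cdot 6^{2} = \left(\left(-3\right) 10 + 3\right) \left(-4\right) - 504 = \left(-30 + 3\right) \left(-4\right) - 504 = \left(-27\right) \left(-4\right) - 504 = 108 - 504 = -396$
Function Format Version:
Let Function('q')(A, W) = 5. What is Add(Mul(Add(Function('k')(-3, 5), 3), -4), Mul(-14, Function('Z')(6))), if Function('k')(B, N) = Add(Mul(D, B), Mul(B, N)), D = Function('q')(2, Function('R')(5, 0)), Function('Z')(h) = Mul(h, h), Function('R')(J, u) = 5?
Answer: -396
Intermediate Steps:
Function('Z')(h) = Pow(h, 2)
D = 5
Function('k')(B, N) = Add(Mul(5, B), Mul(B, N))
Add(Mul(Add(Function('k')(-3, 5), 3), -4), Mul(-14, Function('Z')(6))) = Add(Mul(Add(Mul(-3, Add(5, 5)), 3), -4), Mul(-14, Pow(6, 2))) = Add(Mul(Add(Mul(-3, 10), 3), -4), Mul(-14, 36)) = Add(Mul(Add(-30, 3), -4), -504) = Add(Mul(-27, -4), -504) = Add(108, -504) = -396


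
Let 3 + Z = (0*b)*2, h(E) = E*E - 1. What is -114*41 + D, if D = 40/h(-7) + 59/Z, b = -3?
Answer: -28157/6 ≈ -4692.8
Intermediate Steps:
h(E) = -1 + E**2 (h(E) = E**2 - 1 = -1 + E**2)
Z = -3 (Z = -3 + (0*(-3))*2 = -3 + 0*2 = -3 + 0 = -3)
D = -113/6 (D = 40/(-1 + (-7)**2) + 59/(-3) = 40/(-1 + 49) + 59*(-1/3) = 40/48 - 59/3 = 40*(1/48) - 59/3 = 5/6 - 59/3 = -113/6 ≈ -18.833)
-114*41 + D = -114*41 - 113/6 = -4674 - 113/6 = -28157/6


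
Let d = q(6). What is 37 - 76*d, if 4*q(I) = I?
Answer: -77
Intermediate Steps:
q(I) = I/4
d = 3/2 (d = (¼)*6 = 3/2 ≈ 1.5000)
37 - 76*d = 37 - 76*3/2 = 37 - 114 = -77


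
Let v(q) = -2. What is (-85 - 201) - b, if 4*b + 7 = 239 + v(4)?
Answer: -687/2 ≈ -343.50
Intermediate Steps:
b = 115/2 (b = -7/4 + (239 - 2)/4 = -7/4 + (¼)*237 = -7/4 + 237/4 = 115/2 ≈ 57.500)
(-85 - 201) - b = (-85 - 201) - 1*115/2 = -286 - 115/2 = -687/2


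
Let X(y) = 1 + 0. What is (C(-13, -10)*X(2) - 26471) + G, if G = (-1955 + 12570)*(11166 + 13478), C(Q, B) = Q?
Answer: 261569576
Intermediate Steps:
X(y) = 1
G = 261596060 (G = 10615*24644 = 261596060)
(C(-13, -10)*X(2) - 26471) + G = (-13*1 - 26471) + 261596060 = (-13 - 26471) + 261596060 = -26484 + 261596060 = 261569576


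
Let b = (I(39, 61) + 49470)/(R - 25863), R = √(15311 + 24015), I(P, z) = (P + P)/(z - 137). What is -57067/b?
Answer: 18695035066/626607 - 114932938*√14/1879821 ≈ 29607.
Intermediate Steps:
I(P, z) = 2*P/(-137 + z) (I(P, z) = (2*P)/(-137 + z) = 2*P/(-137 + z))
R = 53*√14 (R = √39326 = 53*√14 ≈ 198.31)
b = 1879821/(38*(-25863 + 53*√14)) (b = (2*39/(-137 + 61) + 49470)/(53*√14 - 25863) = (2*39/(-76) + 49470)/(-25863 + 53*√14) = (2*39*(-1/76) + 49470)/(-25863 + 53*√14) = (-39/38 + 49470)/(-25863 + 53*√14) = 1879821/(38*(-25863 + 53*√14)) ≈ -1.9275)
-57067/b = -57067/(-48617810523/25416506834 - 99630513*√14/25416506834)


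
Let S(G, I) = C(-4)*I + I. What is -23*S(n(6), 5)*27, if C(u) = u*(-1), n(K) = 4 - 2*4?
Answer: -15525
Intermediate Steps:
n(K) = -4 (n(K) = 4 - 8 = -4)
C(u) = -u
S(G, I) = 5*I (S(G, I) = (-1*(-4))*I + I = 4*I + I = 5*I)
-23*S(n(6), 5)*27 = -115*5*27 = -23*25*27 = -575*27 = -15525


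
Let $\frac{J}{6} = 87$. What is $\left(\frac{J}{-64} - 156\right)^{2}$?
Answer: $\frac{27594009}{1024} \approx 26947.0$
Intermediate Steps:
$J = 522$ ($J = 6 \cdot 87 = 522$)
$\left(\frac{J}{-64} - 156\right)^{2} = \left(\frac{522}{-64} - 156\right)^{2} = \left(522 \left(- \frac{1}{64}\right) - 156\right)^{2} = \left(- \frac{261}{32} - 156\right)^{2} = \left(- \frac{5253}{32}\right)^{2} = \frac{27594009}{1024}$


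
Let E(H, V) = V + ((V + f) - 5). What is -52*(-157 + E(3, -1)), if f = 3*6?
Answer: 7592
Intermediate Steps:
f = 18
E(H, V) = 13 + 2*V (E(H, V) = V + ((V + 18) - 5) = V + ((18 + V) - 5) = V + (13 + V) = 13 + 2*V)
-52*(-157 + E(3, -1)) = -52*(-157 + (13 + 2*(-1))) = -52*(-157 + (13 - 2)) = -52*(-157 + 11) = -52*(-146) = 7592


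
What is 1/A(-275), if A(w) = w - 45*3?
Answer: -1/410 ≈ -0.0024390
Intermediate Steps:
A(w) = -135 + w (A(w) = w - 1*135 = w - 135 = -135 + w)
1/A(-275) = 1/(-135 - 275) = 1/(-410) = -1/410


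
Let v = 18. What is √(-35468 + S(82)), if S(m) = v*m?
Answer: 2*I*√8498 ≈ 184.37*I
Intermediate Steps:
S(m) = 18*m
√(-35468 + S(82)) = √(-35468 + 18*82) = √(-35468 + 1476) = √(-33992) = 2*I*√8498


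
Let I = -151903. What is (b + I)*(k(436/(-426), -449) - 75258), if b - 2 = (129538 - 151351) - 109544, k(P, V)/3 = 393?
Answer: 20983469382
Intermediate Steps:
k(P, V) = 1179 (k(P, V) = 3*393 = 1179)
b = -131355 (b = 2 + ((129538 - 151351) - 109544) = 2 + (-21813 - 109544) = 2 - 131357 = -131355)
(b + I)*(k(436/(-426), -449) - 75258) = (-131355 - 151903)*(1179 - 75258) = -283258*(-74079) = 20983469382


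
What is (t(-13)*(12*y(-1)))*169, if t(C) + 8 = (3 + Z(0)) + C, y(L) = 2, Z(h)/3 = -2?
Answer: -97344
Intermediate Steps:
Z(h) = -6 (Z(h) = 3*(-2) = -6)
t(C) = -11 + C (t(C) = -8 + ((3 - 6) + C) = -8 + (-3 + C) = -11 + C)
(t(-13)*(12*y(-1)))*169 = ((-11 - 13)*(12*2))*169 = -24*24*169 = -576*169 = -97344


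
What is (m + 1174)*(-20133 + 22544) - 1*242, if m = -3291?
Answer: -5104329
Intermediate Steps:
(m + 1174)*(-20133 + 22544) - 1*242 = (-3291 + 1174)*(-20133 + 22544) - 1*242 = -2117*2411 - 242 = -5104087 - 242 = -5104329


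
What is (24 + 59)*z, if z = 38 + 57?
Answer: 7885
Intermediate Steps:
z = 95
(24 + 59)*z = (24 + 59)*95 = 83*95 = 7885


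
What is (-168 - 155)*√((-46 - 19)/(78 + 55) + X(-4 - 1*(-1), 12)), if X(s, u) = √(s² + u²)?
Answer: -17*√(-8645 + 53067*√17)/7 ≈ -1113.3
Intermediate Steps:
(-168 - 155)*√((-46 - 19)/(78 + 55) + X(-4 - 1*(-1), 12)) = (-168 - 155)*√((-46 - 19)/(78 + 55) + √((-4 - 1*(-1))² + 12²)) = -323*√(-65/133 + √((-4 + 1)² + 144)) = -323*√(-65*1/133 + √((-3)² + 144)) = -323*√(-65/133 + √(9 + 144)) = -323*√(-65/133 + √153) = -323*√(-65/133 + 3*√17)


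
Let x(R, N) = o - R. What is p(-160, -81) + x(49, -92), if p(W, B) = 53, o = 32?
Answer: 36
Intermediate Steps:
x(R, N) = 32 - R
p(-160, -81) + x(49, -92) = 53 + (32 - 1*49) = 53 + (32 - 49) = 53 - 17 = 36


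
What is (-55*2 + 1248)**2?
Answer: 1295044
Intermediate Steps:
(-55*2 + 1248)**2 = (-110 + 1248)**2 = 1138**2 = 1295044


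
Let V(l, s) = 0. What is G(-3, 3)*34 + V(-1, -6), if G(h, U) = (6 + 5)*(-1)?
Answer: -374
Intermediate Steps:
G(h, U) = -11 (G(h, U) = 11*(-1) = -11)
G(-3, 3)*34 + V(-1, -6) = -11*34 + 0 = -374 + 0 = -374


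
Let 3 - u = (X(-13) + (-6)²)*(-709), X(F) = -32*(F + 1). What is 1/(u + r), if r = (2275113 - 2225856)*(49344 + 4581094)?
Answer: 1/228081782349 ≈ 4.3844e-12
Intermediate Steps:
X(F) = -32 - 32*F (X(F) = -32*(1 + F) = -32 - 32*F)
u = 297783 (u = 3 - ((-32 - 32*(-13)) + (-6)²)*(-709) = 3 - ((-32 + 416) + 36)*(-709) = 3 - (384 + 36)*(-709) = 3 - 420*(-709) = 3 - 1*(-297780) = 3 + 297780 = 297783)
r = 228081484566 (r = 49257*4630438 = 228081484566)
1/(u + r) = 1/(297783 + 228081484566) = 1/228081782349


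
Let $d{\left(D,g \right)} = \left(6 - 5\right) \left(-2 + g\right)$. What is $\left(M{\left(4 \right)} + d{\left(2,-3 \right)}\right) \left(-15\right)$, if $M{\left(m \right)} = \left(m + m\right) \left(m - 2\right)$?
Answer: $-165$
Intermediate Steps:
$d{\left(D,g \right)} = -2 + g$ ($d{\left(D,g \right)} = 1 \left(-2 + g\right) = -2 + g$)
$M{\left(m \right)} = 2 m \left(-2 + m\right)$
$\left(M{\left(4 \right)} + d{\left(2,-3 \right)}\right) \left(-15\right) = \left(2 \cdot 4 \left(-2 + 4\right) - 5\right) \left(-15\right) = \left(2 \cdot 4 \cdot 2 - 5\right) \left(-15\right) = \left(16 - 5\right) \left(-15\right) = 11 \left(-15\right) = -165$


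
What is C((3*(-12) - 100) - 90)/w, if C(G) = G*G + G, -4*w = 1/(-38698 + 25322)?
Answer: 2720678400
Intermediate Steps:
w = 1/53504 (w = -1/(4*(-38698 + 25322)) = -¼/(-13376) = -¼*(-1/13376) = 1/53504 ≈ 1.8690e-5)
C(G) = G + G² (C(G) = G² + G = G + G²)
C((3*(-12) - 100) - 90)/w = (((3*(-12) - 100) - 90)*(1 + ((3*(-12) - 100) - 90)))/(1/53504) = (((-36 - 100) - 90)*(1 + ((-36 - 100) - 90)))*53504 = ((-136 - 90)*(1 + (-136 - 90)))*53504 = -226*(1 - 226)*53504 = -226*(-225)*53504 = 50850*53504 = 2720678400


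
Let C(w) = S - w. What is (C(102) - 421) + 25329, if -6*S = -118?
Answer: 74477/3 ≈ 24826.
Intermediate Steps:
S = 59/3 (S = -1/6*(-118) = 59/3 ≈ 19.667)
C(w) = 59/3 - w
(C(102) - 421) + 25329 = ((59/3 - 1*102) - 421) + 25329 = ((59/3 - 102) - 421) + 25329 = (-247/3 - 421) + 25329 = -1510/3 + 25329 = 74477/3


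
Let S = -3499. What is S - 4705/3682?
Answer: -12888023/3682 ≈ -3500.3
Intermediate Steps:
S - 4705/3682 = -3499 - 4705/3682 = -12888023/3682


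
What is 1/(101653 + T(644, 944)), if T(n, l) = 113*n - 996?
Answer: 1/173429 ≈ 5.7661e-6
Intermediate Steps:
T(n, l) = -996 + 113*n
1/(101653 + T(644, 944)) = 1/(101653 + (-996 + 113*644)) = 1/(101653 + (-996 + 72772)) = 1/(101653 + 71776) = 1/173429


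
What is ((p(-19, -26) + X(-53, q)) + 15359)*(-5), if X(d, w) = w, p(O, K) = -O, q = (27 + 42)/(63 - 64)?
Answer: -76545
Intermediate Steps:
q = -69 (q = 69/(-1) = 69*(-1) = -69)
((p(-19, -26) + X(-53, q)) + 15359)*(-5) = ((-1*(-19) - 69) + 15359)*(-5) = ((19 - 69) + 15359)*(-5) = (-50 + 15359)*(-5) = 15309*(-5) = -76545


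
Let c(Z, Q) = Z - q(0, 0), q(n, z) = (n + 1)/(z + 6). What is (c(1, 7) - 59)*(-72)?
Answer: 4188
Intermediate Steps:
q(n, z) = (1 + n)/(6 + z)
c(Z, Q) = -1/6 + Z (c(Z, Q) = Z - (1 + 0)/(6 + 0) = Z - 1/6 = -1/6 + Z)
(c(1, 7) - 59)*(-72) = ((-1/6 + 1) - 59)*(-72) = (5/6 - 59)*(-72) = -349/6*(-72) = 4188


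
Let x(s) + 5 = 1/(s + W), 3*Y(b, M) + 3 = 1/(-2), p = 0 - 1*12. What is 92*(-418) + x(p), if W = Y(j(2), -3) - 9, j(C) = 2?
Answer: -5115319/133 ≈ -38461.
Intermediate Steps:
p = -12 (p = 0 - 12 = -12)
Y(b, M) = -7/6 (Y(b, M) = -1 + (⅓)/(-2) = -1 + (⅓)*(-½) = -1 - ⅙ = -7/6)
W = -61/6 (W = -7/6 - 9 = -61/6 ≈ -10.167)
x(s) = -5 + 1/(-61/6 + s) (x(s) = -5 + 1/(s - 61/6) = -5 + 1/(-61/6 + s))
92*(-418) + x(p) = 92*(-418) + (311 - 30*(-12))/(-61 + 6*(-12)) = -38456 + (311 + 360)/(-61 - 72) = -38456 + 671/(-133) = -38456 - 1/133*671 = -38456 - 671/133 = -5115319/133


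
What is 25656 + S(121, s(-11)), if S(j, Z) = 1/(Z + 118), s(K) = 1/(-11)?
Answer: 33275843/1297 ≈ 25656.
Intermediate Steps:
s(K) = -1/11
S(j, Z) = 1/(118 + Z)
25656 + S(121, s(-11)) = 25656 + 1/(118 - 1/11) = 25656 + 1/(1297/11) = 25656 + 11/1297 = 33275843/1297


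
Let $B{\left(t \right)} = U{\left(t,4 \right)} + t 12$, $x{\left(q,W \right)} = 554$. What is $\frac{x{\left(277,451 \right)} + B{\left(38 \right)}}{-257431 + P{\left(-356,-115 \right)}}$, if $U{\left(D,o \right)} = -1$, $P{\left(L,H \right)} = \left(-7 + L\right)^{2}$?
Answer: $- \frac{1009}{125662} \approx -0.0080295$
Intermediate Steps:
$B{\left(t \right)} = -1 + 12 t$ ($B{\left(t \right)} = -1 + t 12 = -1 + 12 t$)
$\frac{x{\left(277,451 \right)} + B{\left(38 \right)}}{-257431 + P{\left(-356,-115 \right)}} = \frac{554 + \left(-1 + 12 \cdot 38\right)}{-257431 + \left(-7 - 356\right)^{2}} = \frac{554 + \left(-1 + 456\right)}{-257431 + \left(-363\right)^{2}} = \frac{554 + 455}{-257431 + 131769} = \frac{1009}{-125662} = 1009 \left(- \frac{1}{125662}\right) = - \frac{1009}{125662}$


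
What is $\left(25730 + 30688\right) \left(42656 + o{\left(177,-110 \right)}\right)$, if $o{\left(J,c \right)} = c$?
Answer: $2400360228$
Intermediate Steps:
$\left(25730 + 30688\right) \left(42656 + o{\left(177,-110 \right)}\right) = \left(25730 + 30688\right) \left(42656 - 110\right) = 56418 \cdot 42546 = 2400360228$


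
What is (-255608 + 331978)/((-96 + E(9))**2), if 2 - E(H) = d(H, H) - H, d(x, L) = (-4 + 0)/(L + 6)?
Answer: 17183250/1615441 ≈ 10.637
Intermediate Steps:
d(x, L) = -4/(6 + L)
E(H) = 2 + H + 4/(6 + H) (E(H) = 2 - (-4/(6 + H) - H) = 2 - (-H - 4/(6 + H)) = 2 + (H + 4/(6 + H)) = 2 + H + 4/(6 + H))
(-255608 + 331978)/((-96 + E(9))**2) = (-255608 + 331978)/((-96 + (4 + (2 + 9)*(6 + 9))/(6 + 9))**2) = 76370/((-96 + (4 + 11*15)/15)**2) = 76370/((-96 + (4 + 165)/15)**2) = 76370/((-96 + (1/15)*169)**2) = 76370/((-96 + 169/15)**2) = 76370/((-1271/15)**2) = 76370/(1615441/225) = 76370*(225/1615441) = 17183250/1615441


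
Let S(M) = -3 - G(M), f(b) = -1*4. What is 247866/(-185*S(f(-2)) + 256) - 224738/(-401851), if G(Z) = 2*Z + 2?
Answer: -99538003304/120153449 ≈ -828.42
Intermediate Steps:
f(b) = -4
G(Z) = 2 + 2*Z
S(M) = -5 - 2*M (S(M) = -3 - (2 + 2*M) = -3 + (-2 - 2*M) = -5 - 2*M)
247866/(-185*S(f(-2)) + 256) - 224738/(-401851) = 247866/(-185*(-5 - 2*(-4)) + 256) - 224738/(-401851) = 247866/(-185*(-5 + 8) + 256) - 224738*(-1/401851) = 247866/(-185*3 + 256) + 224738/401851 = 247866/(-555 + 256) + 224738/401851 = 247866/(-299) + 224738/401851 = 247866*(-1/299) + 224738/401851 = -247866/299 + 224738/401851 = -99538003304/120153449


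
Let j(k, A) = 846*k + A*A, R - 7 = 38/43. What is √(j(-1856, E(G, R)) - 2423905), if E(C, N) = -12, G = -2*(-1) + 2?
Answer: I*√3993937 ≈ 1998.5*I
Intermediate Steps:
R = 339/43 (R = 7 + 38/43 = 339/43 ≈ 7.8837)
G = 4 (G = 2 + 2 = 4)
j(k, A) = A² + 846*k (j(k, A) = 846*k + A² = A² + 846*k)
√(j(-1856, E(G, R)) - 2423905) = √(((-12)² + 846*(-1856)) - 2423905) = √((144 - 1570176) - 2423905) = √(-1570032 - 2423905) = √(-3993937) = I*√3993937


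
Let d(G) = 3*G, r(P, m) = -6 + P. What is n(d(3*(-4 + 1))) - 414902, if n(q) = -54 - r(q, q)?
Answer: -414923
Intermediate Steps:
n(q) = -48 - q (n(q) = -54 - (-6 + q) = -54 + (6 - q) = -48 - q)
n(d(3*(-4 + 1))) - 414902 = (-48 - 3*3*(-4 + 1)) - 414902 = (-48 - 3*3*(-3)) - 414902 = (-48 - 3*(-9)) - 414902 = (-48 - 1*(-27)) - 414902 = (-48 + 27) - 414902 = -21 - 414902 = -414923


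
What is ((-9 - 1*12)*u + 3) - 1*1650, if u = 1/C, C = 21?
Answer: -1648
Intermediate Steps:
u = 1/21 ≈ 0.047619
((-9 - 1*12)*u + 3) - 1*1650 = ((-9 - 1*12)*(1/21) + 3) - 1*1650 = ((-9 - 12)*(1/21) + 3) - 1650 = (-21*1/21 + 3) - 1650 = (-1 + 3) - 1650 = 2 - 1650 = -1648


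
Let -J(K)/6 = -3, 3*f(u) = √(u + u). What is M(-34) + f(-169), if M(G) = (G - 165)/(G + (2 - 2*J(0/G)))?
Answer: 199/68 + 13*I*√2/3 ≈ 2.9265 + 6.1283*I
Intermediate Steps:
f(u) = √2*√u/3 (f(u) = √(u + u)/3 = √(2*u)/3 = (√2*√u)/3 = √2*√u/3)
J(K) = 18 (J(K) = -6*(-3) = 18)
M(G) = (-165 + G)/(-34 + G) (M(G) = (G - 165)/(G + (2 - 2*18)) = (-165 + G)/(G + (2 - 36)) = (-165 + G)/(G - 34) = (-165 + G)/(-34 + G))
M(-34) + f(-169) = (-165 - 34)/(-34 - 34) + √2*√(-169)/3 = -199/(-68) + √2*(13*I)/3 = -1/68*(-199) + 13*I*√2/3 = 199/68 + 13*I*√2/3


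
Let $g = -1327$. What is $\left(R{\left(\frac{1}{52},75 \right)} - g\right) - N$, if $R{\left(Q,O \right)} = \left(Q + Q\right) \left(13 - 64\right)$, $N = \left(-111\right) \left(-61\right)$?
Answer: $- \frac{141595}{26} \approx -5446.0$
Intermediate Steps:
$N = 6771$
$R{\left(Q,O \right)} = - 102 Q$ ($R{\left(Q,O \right)} = 2 Q \left(-51\right) = - 102 Q$)
$\left(R{\left(\frac{1}{52},75 \right)} - g\right) - N = \left(- \frac{102}{52} - -1327\right) - 6771 = \left(\left(-102\right) \frac{1}{52} + 1327\right) - 6771 = \left(- \frac{51}{26} + 1327\right) - 6771 = \frac{34451}{26} - 6771 = - \frac{141595}{26}$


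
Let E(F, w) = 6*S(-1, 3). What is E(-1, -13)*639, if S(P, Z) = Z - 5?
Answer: -7668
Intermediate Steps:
S(P, Z) = -5 + Z
E(F, w) = -12 (E(F, w) = 6*(-5 + 3) = 6*(-2) = -12)
E(-1, -13)*639 = -12*639 = -7668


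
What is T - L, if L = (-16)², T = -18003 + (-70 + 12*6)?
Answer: -18257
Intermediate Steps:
T = -18001 (T = -18003 + (-70 + 72) = -18003 + 2 = -18001)
L = 256
T - L = -18001 - 1*256 = -18001 - 256 = -18257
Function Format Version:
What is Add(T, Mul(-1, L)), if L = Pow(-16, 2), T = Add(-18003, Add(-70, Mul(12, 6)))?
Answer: -18257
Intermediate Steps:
T = -18001 (T = Add(-18003, Add(-70, 72)) = Add(-18003, 2) = -18001)
L = 256
Add(T, Mul(-1, L)) = Add(-18001, Mul(-1, 256)) = Add(-18001, -256) = -18257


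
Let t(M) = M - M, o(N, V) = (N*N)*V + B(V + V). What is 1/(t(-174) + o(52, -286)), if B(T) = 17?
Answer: -1/773327 ≈ -1.2931e-6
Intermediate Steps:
o(N, V) = 17 + V*N² (o(N, V) = (N*N)*V + 17 = N²*V + 17 = V*N² + 17 = 17 + V*N²)
t(M) = 0
1/(t(-174) + o(52, -286)) = 1/(0 + (17 - 286*52²)) = 1/(0 + (17 - 286*2704)) = 1/(0 + (17 - 773344)) = 1/(0 - 773327) = 1/(-773327) = -1/773327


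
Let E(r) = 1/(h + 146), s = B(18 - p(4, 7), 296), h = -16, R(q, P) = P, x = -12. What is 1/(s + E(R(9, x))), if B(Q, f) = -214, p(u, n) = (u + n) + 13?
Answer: -130/27819 ≈ -0.0046731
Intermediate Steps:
p(u, n) = 13 + n + u (p(u, n) = (n + u) + 13 = 13 + n + u)
s = -214
E(r) = 1/130 (E(r) = 1/(-16 + 146) = 1/130)
1/(s + E(R(9, x))) = 1/(-214 + 1/130) = 1/(-27819/130) = -130/27819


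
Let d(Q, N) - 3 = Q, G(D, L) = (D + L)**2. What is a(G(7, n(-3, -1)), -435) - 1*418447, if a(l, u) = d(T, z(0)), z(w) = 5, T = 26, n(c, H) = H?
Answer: -418418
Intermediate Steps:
d(Q, N) = 3 + Q
a(l, u) = 29 (a(l, u) = 3 + 26 = 29)
a(G(7, n(-3, -1)), -435) - 1*418447 = 29 - 1*418447 = 29 - 418447 = -418418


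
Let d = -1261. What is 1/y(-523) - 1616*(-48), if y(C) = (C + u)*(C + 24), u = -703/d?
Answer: 25499797402861/328741200 ≈ 77568.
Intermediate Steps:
u = 703/1261 (u = -703/(-1261) = -703*(-1/1261) = 703/1261 ≈ 0.55749)
y(C) = (24 + C)*(703/1261 + C) (y(C) = (C + 703/1261)*(C + 24) = (703/1261 + C)*(24 + C) = (24 + C)*(703/1261 + C))
1/y(-523) - 1616*(-48) = 1/(16872/1261 + (-523)² + (30967/1261)*(-523)) - 1616*(-48) = 1/(16872/1261 + 273529 - 16195741/1261) + 77568 = 1/(328741200/1261) + 77568 = 1261/328741200 + 77568 = 25499797402861/328741200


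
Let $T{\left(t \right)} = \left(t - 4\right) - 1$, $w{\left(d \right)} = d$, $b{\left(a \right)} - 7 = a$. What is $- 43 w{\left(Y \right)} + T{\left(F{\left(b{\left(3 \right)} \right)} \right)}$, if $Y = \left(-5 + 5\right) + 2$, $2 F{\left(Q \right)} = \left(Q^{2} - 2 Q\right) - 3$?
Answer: $- \frac{105}{2} \approx -52.5$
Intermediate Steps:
$b{\left(a \right)} = 7 + a$
$F{\left(Q \right)} = - \frac{3}{2} + \frac{Q^{2}}{2} - Q$ ($F{\left(Q \right)} = \frac{\left(Q^{2} - 2 Q\right) - 3}{2} = \frac{-3 + Q^{2} - 2 Q}{2} = - \frac{3}{2} + \frac{Q^{2}}{2} - Q$)
$Y = 2$ ($Y = 0 + 2 = 2$)
$T{\left(t \right)} = -5 + t$ ($T{\left(t \right)} = \left(-4 + t\right) - 1 = -5 + t$)
$- 43 w{\left(Y \right)} + T{\left(F{\left(b{\left(3 \right)} \right)} \right)} = \left(-43\right) 2 - \left(\frac{33}{2} - \frac{\left(7 + 3\right)^{2}}{2}\right) = -86 - - \frac{67}{2} = -86 + \left(-5 + \frac{77}{2}\right) = -86 + \frac{67}{2} = - \frac{105}{2}$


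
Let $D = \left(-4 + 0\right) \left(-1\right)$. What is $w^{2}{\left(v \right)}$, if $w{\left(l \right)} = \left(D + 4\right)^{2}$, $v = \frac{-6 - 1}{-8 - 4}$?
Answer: $4096$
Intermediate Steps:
$D = 4$ ($D = \left(-4\right) \left(-1\right) = 4$)
$v = \frac{7}{12}$ ($v = \frac{-6 + \left(-1 + 0\right)}{-12} = \left(-6 - 1\right) \left(- \frac{1}{12}\right) = \left(-7\right) \left(- \frac{1}{12}\right) = \frac{7}{12} \approx 0.58333$)
$w{\left(l \right)} = 64$ ($w{\left(l \right)} = \left(4 + 4\right)^{2} = 8^{2} = 64$)
$w^{2}{\left(v \right)} = 64^{2} = 4096$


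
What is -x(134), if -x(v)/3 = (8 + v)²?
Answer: 60492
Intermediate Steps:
x(v) = -3*(8 + v)²
-x(134) = -(-3)*(8 + 134)² = -(-3)*142² = -(-3)*20164 = -1*(-60492) = 60492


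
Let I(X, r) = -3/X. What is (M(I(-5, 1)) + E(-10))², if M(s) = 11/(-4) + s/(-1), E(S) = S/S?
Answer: 2209/400 ≈ 5.5225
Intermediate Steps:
E(S) = 1
M(s) = -11/4 - s (M(s) = 11*(-¼) + s*(-1) = -11/4 - s)
(M(I(-5, 1)) + E(-10))² = ((-11/4 - (-3)/(-5)) + 1)² = ((-11/4 - (-3)*(-1)/5) + 1)² = ((-11/4 - 1*⅗) + 1)² = ((-11/4 - ⅗) + 1)² = (-67/20 + 1)² = (-47/20)² = 2209/400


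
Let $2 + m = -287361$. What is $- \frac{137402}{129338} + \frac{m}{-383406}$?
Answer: $- \frac{7756897759}{24794482614} \approx -0.31285$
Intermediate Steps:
$m = -287363$ ($m = -2 - 287361 = -287363$)
$- \frac{137402}{129338} + \frac{m}{-383406} = - \frac{137402}{129338} - \frac{287363}{-383406} = \left(-137402\right) \frac{1}{129338} - - \frac{287363}{383406} = - \frac{68701}{64669} + \frac{287363}{383406} = - \frac{7756897759}{24794482614}$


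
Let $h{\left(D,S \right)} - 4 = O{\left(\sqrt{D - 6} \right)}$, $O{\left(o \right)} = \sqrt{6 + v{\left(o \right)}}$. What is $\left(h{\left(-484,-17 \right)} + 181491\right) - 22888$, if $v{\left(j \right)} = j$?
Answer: $158607 + \sqrt{6 + 7 i \sqrt{10}} \approx 1.5861 \cdot 10^{5} + 2.9099 i$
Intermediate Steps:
$O{\left(o \right)} = \sqrt{6 + o}$
$h{\left(D,S \right)} = 4 + \sqrt{6 + \sqrt{-6 + D}}$ ($h{\left(D,S \right)} = 4 + \sqrt{6 + \sqrt{D - 6}} = 4 + \sqrt{6 + \sqrt{-6 + D}}$)
$\left(h{\left(-484,-17 \right)} + 181491\right) - 22888 = \left(\left(4 + \sqrt{6 + \sqrt{-6 - 484}}\right) + 181491\right) - 22888 = \left(\left(4 + \sqrt{6 + \sqrt{-490}}\right) + 181491\right) - 22888 = \left(\left(4 + \sqrt{6 + 7 i \sqrt{10}}\right) + 181491\right) - 22888 = \left(181495 + \sqrt{6 + 7 i \sqrt{10}}\right) - 22888 = 158607 + \sqrt{6 + 7 i \sqrt{10}}$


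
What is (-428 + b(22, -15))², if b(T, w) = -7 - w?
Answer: 176400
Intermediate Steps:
(-428 + b(22, -15))² = (-428 + (-7 - 1*(-15)))² = (-428 + (-7 + 15))² = (-428 + 8)² = (-420)² = 176400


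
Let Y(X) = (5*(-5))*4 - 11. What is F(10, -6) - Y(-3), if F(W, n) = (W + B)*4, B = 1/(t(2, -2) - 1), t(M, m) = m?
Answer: 449/3 ≈ 149.67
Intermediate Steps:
B = -⅓ (B = 1/(-2 - 1) = 1/(-3) = -⅓ ≈ -0.33333)
Y(X) = -111 (Y(X) = -25*4 - 11 = -100 - 11 = -111)
F(W, n) = -4/3 + 4*W (F(W, n) = (W - ⅓)*4 = (-⅓ + W)*4 = -4/3 + 4*W)
F(10, -6) - Y(-3) = (-4/3 + 4*10) - 1*(-111) = (-4/3 + 40) + 111 = 116/3 + 111 = 449/3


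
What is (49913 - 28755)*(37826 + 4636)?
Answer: 898410996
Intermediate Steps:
(49913 - 28755)*(37826 + 4636) = 21158*42462 = 898410996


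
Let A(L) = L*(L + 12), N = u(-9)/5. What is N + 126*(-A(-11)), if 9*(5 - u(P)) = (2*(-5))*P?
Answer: 1385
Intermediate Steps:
u(P) = 5 + 10*P/9 (u(P) = 5 - 2*(-5)*P/9 = 5 - (-10)*P/9 = 5 + 10*P/9)
N = -1 (N = (5 + (10/9)*(-9))/5 = (5 - 10)*(⅕) = -5*⅕ = -1)
A(L) = L*(12 + L)
N + 126*(-A(-11)) = -1 + 126*(-(-11)*(12 - 11)) = -1 + 126*(-(-11)) = -1 + 126*(-1*(-11)) = -1 + 126*11 = -1 + 1386 = 1385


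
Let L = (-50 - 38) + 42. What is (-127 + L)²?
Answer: 29929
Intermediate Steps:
L = -46 (L = -88 + 42 = -46)
(-127 + L)² = (-127 - 46)² = (-173)² = 29929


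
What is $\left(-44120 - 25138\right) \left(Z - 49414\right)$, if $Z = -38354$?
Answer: $6078636144$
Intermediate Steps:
$\left(-44120 - 25138\right) \left(Z - 49414\right) = \left(-44120 - 25138\right) \left(-38354 - 49414\right) = \left(-69258\right) \left(-87768\right) = 6078636144$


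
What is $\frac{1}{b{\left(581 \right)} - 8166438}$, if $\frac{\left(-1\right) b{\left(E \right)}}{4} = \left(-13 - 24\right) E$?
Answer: $- \frac{1}{8080450} \approx -1.2376 \cdot 10^{-7}$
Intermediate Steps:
$b{\left(E \right)} = 148 E$ ($b{\left(E \right)} = - 4 \left(-13 - 24\right) E = - 4 \left(- 37 E\right) = 148 E$)
$\frac{1}{b{\left(581 \right)} - 8166438} = \frac{1}{148 \cdot 581 - 8166438} = \frac{1}{85988 - 8166438} = \frac{1}{-8080450} = - \frac{1}{8080450}$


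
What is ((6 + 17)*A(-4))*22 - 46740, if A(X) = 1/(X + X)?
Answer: -187213/4 ≈ -46803.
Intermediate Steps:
A(X) = 1/(2*X)
((6 + 17)*A(-4))*22 - 46740 = ((6 + 17)*((½)/(-4)))*22 - 46740 = (23*((½)*(-¼)))*22 - 46740 = (23*(-⅛))*22 - 46740 = -23/8*22 - 46740 = -253/4 - 46740 = -187213/4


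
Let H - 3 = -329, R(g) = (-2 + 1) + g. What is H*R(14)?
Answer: -4238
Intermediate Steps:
R(g) = -1 + g
H = -326 (H = 3 - 329 = -326)
H*R(14) = -326*(-1 + 14) = -326*13 = -4238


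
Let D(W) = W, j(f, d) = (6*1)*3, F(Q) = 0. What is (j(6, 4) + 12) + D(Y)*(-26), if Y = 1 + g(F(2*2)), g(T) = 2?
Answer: -48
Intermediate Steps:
j(f, d) = 18 (j(f, d) = 6*3 = 18)
Y = 3 (Y = 1 + 2 = 3)
(j(6, 4) + 12) + D(Y)*(-26) = (18 + 12) + 3*(-26) = 30 - 78 = -48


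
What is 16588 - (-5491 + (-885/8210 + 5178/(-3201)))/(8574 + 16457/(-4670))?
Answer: 581621171356701643/35061411916861 ≈ 16589.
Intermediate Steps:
16588 - (-5491 + (-885/8210 + 5178/(-3201)))/(8574 + 16457/(-4670)) = 16588 - (-5491 + (-885*1/8210 + 5178*(-1/3201)))/(8574 + 16457*(-1/4670)) = 16588 - (-5491 + (-177/1642 - 1726/1067))/(8574 - 16457/4670) = 16588 - (-5491 - 3022951/1752014)/40024123/4670 = 16588 - (-9623331825)*4670/(1752014*40024123) = 16588 - 1*(-22470479811375/35061411916861) = 16588 + 22470479811375/35061411916861 = 581621171356701643/35061411916861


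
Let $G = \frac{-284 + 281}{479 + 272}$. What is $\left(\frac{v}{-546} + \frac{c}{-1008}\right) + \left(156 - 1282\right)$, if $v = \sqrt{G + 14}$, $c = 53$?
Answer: $- \frac{1135061}{1008} - \frac{\sqrt{7893761}}{410046} \approx -1126.1$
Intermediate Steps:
$G = - \frac{3}{751} \approx -0.0039947$
$v = \frac{\sqrt{7893761}}{751}$ ($v = \sqrt{- \frac{3}{751} + 14} = \sqrt{\frac{10511}{751}} = \frac{\sqrt{7893761}}{751} \approx 3.7411$)
$\left(\frac{v}{-546} + \frac{c}{-1008}\right) + \left(156 - 1282\right) = \left(\frac{\frac{1}{751} \sqrt{7893761}}{-546} + \frac{53}{-1008}\right) + \left(156 - 1282\right) = \left(\frac{\sqrt{7893761}}{751} \left(- \frac{1}{546}\right) + 53 \left(- \frac{1}{1008}\right)\right) + \left(156 - 1282\right) = \left(- \frac{\sqrt{7893761}}{410046} - \frac{53}{1008}\right) - 1126 = \left(- \frac{53}{1008} - \frac{\sqrt{7893761}}{410046}\right) - 1126 = - \frac{1135061}{1008} - \frac{\sqrt{7893761}}{410046}$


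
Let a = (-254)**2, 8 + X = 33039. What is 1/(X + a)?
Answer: 1/97547 ≈ 1.0251e-5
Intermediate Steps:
X = 33031 (X = -8 + 33039 = 33031)
a = 64516
1/(X + a) = 1/(33031 + 64516) = 1/97547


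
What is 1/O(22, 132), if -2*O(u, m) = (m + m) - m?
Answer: -1/66 ≈ -0.015152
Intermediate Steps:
O(u, m) = -m/2 (O(u, m) = -((m + m) - m)/2 = -(2*m - m)/2 = -m/2)
1/O(22, 132) = 1/(-½*132) = 1/(-66) = -1/66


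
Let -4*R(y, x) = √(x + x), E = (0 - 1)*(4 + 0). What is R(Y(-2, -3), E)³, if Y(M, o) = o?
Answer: I*√2/4 ≈ 0.35355*I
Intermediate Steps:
E = -4 (E = -1*4 = -4)
R(y, x) = -√2*√x/4 (R(y, x) = -√(x + x)/4 = -√2*√x/4)
R(Y(-2, -3), E)³ = (-√2*√(-4)/4)³ = (-√2*2*I/4)³ = (-I*√2/2)³ = I*√2/4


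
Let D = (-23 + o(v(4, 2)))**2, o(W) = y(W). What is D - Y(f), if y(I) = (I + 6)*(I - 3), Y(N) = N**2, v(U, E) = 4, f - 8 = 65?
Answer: -5160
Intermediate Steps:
f = 73 (f = 8 + 65 = 73)
y(I) = (-3 + I)*(6 + I) (y(I) = (6 + I)*(-3 + I) = (-3 + I)*(6 + I))
o(W) = -18 + W**2 + 3*W
D = 169 (D = (-23 + (-18 + 4**2 + 3*4))**2 = (-23 + (-18 + 16 + 12))**2 = (-23 + 10)**2 = (-13)**2 = 169)
D - Y(f) = 169 - 1*73**2 = 169 - 1*5329 = 169 - 5329 = -5160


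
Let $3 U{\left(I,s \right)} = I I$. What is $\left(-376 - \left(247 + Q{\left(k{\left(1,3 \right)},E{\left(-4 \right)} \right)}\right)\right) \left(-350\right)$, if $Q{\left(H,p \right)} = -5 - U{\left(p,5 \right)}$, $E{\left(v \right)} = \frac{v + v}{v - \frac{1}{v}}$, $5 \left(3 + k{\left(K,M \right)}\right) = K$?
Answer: $\frac{5825764}{27} \approx 2.1577 \cdot 10^{5}$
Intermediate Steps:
$U{\left(I,s \right)} = \frac{I^{2}}{3}$ ($U{\left(I,s \right)} = \frac{I I}{3} = \frac{I^{2}}{3}$)
$k{\left(K,M \right)} = -3 + \frac{K}{5}$
$E{\left(v \right)} = \frac{2 v}{v - \frac{1}{v}}$
$Q{\left(H,p \right)} = -5 - \frac{p^{2}}{3}$
$\left(-376 - \left(247 + Q{\left(k{\left(1,3 \right)},E{\left(-4 \right)} \right)}\right)\right) \left(-350\right) = \left(-376 - \left(242 - \frac{1024 \frac{1}{\left(-1 + \left(-4\right)^{2}\right)^{2}}}{3}\right)\right) \left(-350\right) = \left(-376 - \left(242 - \frac{1024 \frac{1}{\left(-1 + 16\right)^{2}}}{3}\right)\right) \left(-350\right) = \left(-376 - \left(242 - \frac{1024}{675}\right)\right) \left(-350\right) = \left(-376 - \frac{162326}{675}\right) \left(-350\right) = \left(- \frac{416126}{675}\right) \left(-350\right) = \frac{5825764}{27}$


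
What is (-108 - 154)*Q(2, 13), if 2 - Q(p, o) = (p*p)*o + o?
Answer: 16506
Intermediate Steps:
Q(p, o) = 2 - o - o*p² (Q(p, o) = 2 - ((p*p)*o + o) = 2 - (p²*o + o) = 2 - (o*p² + o) = 2 - (o + o*p²) = 2 + (-o - o*p²) = 2 - o - o*p²)
(-108 - 154)*Q(2, 13) = (-108 - 154)*(2 - 1*13 - 1*13*2²) = -262*(2 - 13 - 1*13*4) = -262*(2 - 13 - 52) = -262*(-63) = 16506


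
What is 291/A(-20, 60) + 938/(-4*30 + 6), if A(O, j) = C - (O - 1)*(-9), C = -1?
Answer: -5563/570 ≈ -9.7596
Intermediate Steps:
A(O, j) = -10 + 9*O (A(O, j) = -1 - (O - 1)*(-9) = -1 - (-1 + O)*(-9) = -1 - (9 - 9*O) = -1 + (-9 + 9*O) = -10 + 9*O)
291/A(-20, 60) + 938/(-4*30 + 6) = 291/(-10 + 9*(-20)) + 938/(-4*30 + 6) = 291/(-10 - 180) + 938/(-120 + 6) = 291/(-190) + 938/(-114) = 291*(-1/190) + 938*(-1/114) = -291/190 - 469/57 = -5563/570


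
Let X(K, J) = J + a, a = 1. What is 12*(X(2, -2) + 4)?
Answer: 36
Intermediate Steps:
X(K, J) = 1 + J (X(K, J) = J + 1 = 1 + J)
12*(X(2, -2) + 4) = 12*((1 - 2) + 4) = 12*(-1 + 4) = 12*3 = 36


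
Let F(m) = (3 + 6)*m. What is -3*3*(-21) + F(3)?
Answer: 216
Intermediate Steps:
F(m) = 9*m
-3*3*(-21) + F(3) = -3*3*(-21) + 9*3 = -9*(-21) + 27 = 189 + 27 = 216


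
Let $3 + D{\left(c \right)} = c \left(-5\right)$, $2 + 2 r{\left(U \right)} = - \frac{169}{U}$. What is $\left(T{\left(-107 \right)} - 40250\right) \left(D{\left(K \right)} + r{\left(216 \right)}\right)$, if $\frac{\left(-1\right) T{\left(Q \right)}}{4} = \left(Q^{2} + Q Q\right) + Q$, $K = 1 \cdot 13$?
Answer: $\frac{1969698739}{216} \approx 9.119 \cdot 10^{6}$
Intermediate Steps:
$K = 13$
$r{\left(U \right)} = -1 - \frac{169}{2 U}$ ($r{\left(U \right)} = -1 + \frac{\left(-169\right) \frac{1}{U}}{2} = -1 - \frac{169}{2 U}$)
$D{\left(c \right)} = -3 - 5 c$ ($D{\left(c \right)} = -3 + c \left(-5\right) = -3 - 5 c$)
$T{\left(Q \right)} = - 8 Q^{2} - 4 Q$ ($T{\left(Q \right)} = - 4 \left(\left(Q^{2} + Q Q\right) + Q\right) = - 4 \left(\left(Q^{2} + Q^{2}\right) + Q\right) = - 4 \left(2 Q^{2} + Q\right) = - 4 \left(Q + 2 Q^{2}\right) = - 8 Q^{2} - 4 Q$)
$\left(T{\left(-107 \right)} - 40250\right) \left(D{\left(K \right)} + r{\left(216 \right)}\right) = \left(\left(-4\right) \left(-107\right) \left(1 + 2 \left(-107\right)\right) - 40250\right) \left(\left(-3 - 65\right) + \frac{- \frac{169}{2} - 216}{216}\right) = \left(\left(-4\right) \left(-107\right) \left(1 - 214\right) - 40250\right) \left(\left(-3 - 65\right) + \frac{- \frac{169}{2} - 216}{216}\right) = \left(\left(-4\right) \left(-107\right) \left(-213\right) - 40250\right) \left(-68 + \frac{1}{216} \left(- \frac{601}{2}\right)\right) = \left(-91164 - 40250\right) \left(-68 - \frac{601}{432}\right) = \left(-131414\right) \left(- \frac{29977}{432}\right) = \frac{1969698739}{216}$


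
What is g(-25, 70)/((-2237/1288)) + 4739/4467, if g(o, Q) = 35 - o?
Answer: -334608617/9992679 ≈ -33.485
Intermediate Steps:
g(-25, 70)/((-2237/1288)) + 4739/4467 = (35 - 1*(-25))/((-2237/1288)) + 4739/4467 = (35 + 25)/((-2237*1/1288)) + 4739*(1/4467) = 60/(-2237/1288) + 4739/4467 = 60*(-1288/2237) + 4739/4467 = -77280/2237 + 4739/4467 = -334608617/9992679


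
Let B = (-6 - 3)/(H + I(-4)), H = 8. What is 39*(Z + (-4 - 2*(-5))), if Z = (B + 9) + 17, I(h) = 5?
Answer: 1221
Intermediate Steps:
B = -9/13 (B = (-6 - 3)/(8 + 5) = -9/13 ≈ -0.69231)
Z = 329/13 (Z = (-9/13 + 9) + 17 = 108/13 + 17 = 329/13 ≈ 25.308)
39*(Z + (-4 - 2*(-5))) = 39*(329/13 + (-4 - 2*(-5))) = 39*(329/13 + (-4 + 10)) = 39*(329/13 + 6) = 39*(407/13) = 1221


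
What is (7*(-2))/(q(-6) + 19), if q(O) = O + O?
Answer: -2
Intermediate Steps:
q(O) = 2*O
(7*(-2))/(q(-6) + 19) = (7*(-2))/(2*(-6) + 19) = -14/(-12 + 19) = -14/7 = -14*⅐ = -2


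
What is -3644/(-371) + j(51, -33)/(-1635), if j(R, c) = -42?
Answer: 1991174/202195 ≈ 9.8478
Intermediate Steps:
-3644/(-371) + j(51, -33)/(-1635) = -3644/(-371) - 42/(-1635) = -3644*(-1/371) - 42*(-1/1635) = 3644/371 + 14/545 = 1991174/202195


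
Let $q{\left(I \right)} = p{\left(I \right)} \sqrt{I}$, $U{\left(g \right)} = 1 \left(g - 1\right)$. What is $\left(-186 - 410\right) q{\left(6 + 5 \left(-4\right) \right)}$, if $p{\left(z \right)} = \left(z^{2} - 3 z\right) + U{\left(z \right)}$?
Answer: $- 132908 i \sqrt{14} \approx - 4.973 \cdot 10^{5} i$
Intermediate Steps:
$U{\left(g \right)} = -1 + g$ ($U{\left(g \right)} = 1 \left(-1 + g\right) = -1 + g$)
$p{\left(z \right)} = -1 + z^{2} - 2 z$ ($p{\left(z \right)} = \left(z^{2} - 3 z\right) + \left(-1 + z\right) = -1 + z^{2} - 2 z$)
$q{\left(I \right)} = \sqrt{I} \left(-1 + I^{2} - 2 I\right)$ ($q{\left(I \right)} = \left(-1 + I^{2} - 2 I\right) \sqrt{I} = \sqrt{I} \left(-1 + I^{2} - 2 I\right)$)
$\left(-186 - 410\right) q{\left(6 + 5 \left(-4\right) \right)} = \left(-186 - 410\right) \sqrt{6 + 5 \left(-4\right)} \left(-1 + \left(6 + 5 \left(-4\right)\right)^{2} - 2 \left(6 + 5 \left(-4\right)\right)\right) = - 596 \sqrt{6 - 20} \left(-1 + \left(6 - 20\right)^{2} - 2 \left(6 - 20\right)\right) = - 596 \sqrt{-14} \left(-1 + \left(-14\right)^{2} - -28\right) = - 596 i \sqrt{14} \left(-1 + 196 + 28\right) = - 596 i \sqrt{14} \cdot 223 = - 596 \cdot 223 i \sqrt{14} = - 132908 i \sqrt{14}$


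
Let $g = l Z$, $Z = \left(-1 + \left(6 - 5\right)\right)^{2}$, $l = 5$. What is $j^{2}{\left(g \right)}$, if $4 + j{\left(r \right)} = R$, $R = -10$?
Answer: $196$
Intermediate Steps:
$Z = 0$ ($Z = \left(-1 + \left(6 - 5\right)\right)^{2} = \left(-1 + 1\right)^{2} = 0^{2} = 0$)
$g = 0$ ($g = 5 \cdot 0 = 0$)
$j{\left(r \right)} = -14$ ($j{\left(r \right)} = -4 - 10 = -14$)
$j^{2}{\left(g \right)} = \left(-14\right)^{2} = 196$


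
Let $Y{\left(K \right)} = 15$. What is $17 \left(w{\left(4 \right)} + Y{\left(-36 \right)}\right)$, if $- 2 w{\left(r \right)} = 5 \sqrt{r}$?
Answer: $170$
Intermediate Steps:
$w{\left(r \right)} = - \frac{5 \sqrt{r}}{2}$
$17 \left(w{\left(4 \right)} + Y{\left(-36 \right)}\right) = 17 \left(- \frac{5 \sqrt{4}}{2} + 15\right) = 17 \left(\left(- \frac{5}{2}\right) 2 + 15\right) = 17 \left(-5 + 15\right) = 17 \cdot 10 = 170$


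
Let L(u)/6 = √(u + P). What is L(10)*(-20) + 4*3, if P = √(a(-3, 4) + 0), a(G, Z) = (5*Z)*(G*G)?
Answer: 12 - 120*√(10 + 6*√5) ≈ -568.69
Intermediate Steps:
a(G, Z) = 5*Z*G² (a(G, Z) = (5*Z)*G² = 5*Z*G²)
P = 6*√5 (P = √(5*4*(-3)² + 0) = √(5*4*9 + 0) = √(180 + 0) = √180 = 6*√5 ≈ 13.416)
L(u) = 6*√(u + 6*√5)
L(10)*(-20) + 4*3 = (6*√(10 + 6*√5))*(-20) + 4*3 = -120*√(10 + 6*√5) + 12 = 12 - 120*√(10 + 6*√5)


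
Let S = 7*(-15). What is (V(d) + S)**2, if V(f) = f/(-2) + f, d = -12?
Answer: 12321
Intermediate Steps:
V(f) = f/2 (V(f) = -f/2 + f = f/2)
S = -105
(V(d) + S)**2 = ((1/2)*(-12) - 105)**2 = (-6 - 105)**2 = (-111)**2 = 12321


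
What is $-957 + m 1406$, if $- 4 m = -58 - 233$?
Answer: $\frac{202659}{2} \approx 1.0133 \cdot 10^{5}$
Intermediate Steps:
$m = \frac{291}{4}$ ($m = - \frac{-58 - 233}{4} = \left(- \frac{1}{4}\right) \left(-291\right) = \frac{291}{4} \approx 72.75$)
$-957 + m 1406 = -957 + \frac{291}{4} \cdot 1406 = -957 + \frac{204573}{2} = \frac{202659}{2}$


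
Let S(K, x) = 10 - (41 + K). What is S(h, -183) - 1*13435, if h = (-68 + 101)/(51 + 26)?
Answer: -94265/7 ≈ -13466.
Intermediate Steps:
h = 3/7 (h = 33/77 = 33*(1/77) = 3/7 ≈ 0.42857)
S(K, x) = -31 - K (S(K, x) = 10 + (-41 - K) = -31 - K)
S(h, -183) - 1*13435 = (-31 - 1*3/7) - 1*13435 = (-31 - 3/7) - 13435 = -220/7 - 13435 = -94265/7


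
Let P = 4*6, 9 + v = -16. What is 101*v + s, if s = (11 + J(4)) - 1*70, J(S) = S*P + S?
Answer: -2484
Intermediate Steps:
v = -25 (v = -9 - 16 = -25)
P = 24
J(S) = 25*S (J(S) = S*24 + S = 24*S + S = 25*S)
s = 41 (s = (11 + 25*4) - 1*70 = (11 + 100) - 70 = 111 - 70 = 41)
101*v + s = 101*(-25) + 41 = -2525 + 41 = -2484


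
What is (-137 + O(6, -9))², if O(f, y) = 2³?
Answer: 16641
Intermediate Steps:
O(f, y) = 8
(-137 + O(6, -9))² = (-137 + 8)² = (-129)² = 16641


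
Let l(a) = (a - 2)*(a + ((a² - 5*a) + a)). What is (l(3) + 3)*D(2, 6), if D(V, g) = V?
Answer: 6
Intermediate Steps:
l(a) = (-2 + a)*(a² - 3*a) (l(a) = (-2 + a)*(a + (a² - 4*a)) = (-2 + a)*(a² - 3*a))
(l(3) + 3)*D(2, 6) = (3*(6 + 3² - 5*3) + 3)*2 = (3*(6 + 9 - 15) + 3)*2 = (3*0 + 3)*2 = (0 + 3)*2 = 3*2 = 6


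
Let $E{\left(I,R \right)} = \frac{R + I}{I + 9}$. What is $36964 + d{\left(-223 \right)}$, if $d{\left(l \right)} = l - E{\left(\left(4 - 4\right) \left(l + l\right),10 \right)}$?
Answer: $\frac{330659}{9} \approx 36740.0$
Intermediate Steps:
$E{\left(I,R \right)} = \frac{I + R}{9 + I}$
$d{\left(l \right)} = - \frac{10}{9} + l$ ($d{\left(l \right)} = l - \frac{\left(4 - 4\right) \left(l + l\right) + 10}{9 + \left(4 - 4\right) \left(l + l\right)} = l - \frac{0 \cdot 2 l + 10}{9 + 0 \cdot 2 l} = l - \frac{0 + 10}{9 + 0} = l - \frac{1}{9} \cdot 10 = l - \frac{10}{9} = - \frac{10}{9} + l$)
$36964 + d{\left(-223 \right)} = 36964 - \frac{2017}{9} = \frac{330659}{9}$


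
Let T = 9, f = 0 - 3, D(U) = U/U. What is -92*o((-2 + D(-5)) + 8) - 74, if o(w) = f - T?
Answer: 1030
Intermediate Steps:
D(U) = 1
f = -3
o(w) = -12 (o(w) = -3 - 1*9 = -3 - 9 = -12)
-92*o((-2 + D(-5)) + 8) - 74 = -92*(-12) - 74 = 1104 - 74 = 1030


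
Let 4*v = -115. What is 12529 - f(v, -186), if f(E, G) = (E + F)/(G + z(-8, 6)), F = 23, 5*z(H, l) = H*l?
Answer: 49013333/3912 ≈ 12529.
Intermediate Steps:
v = -115/4 (v = (¼)*(-115) = -115/4 ≈ -28.750)
z(H, l) = H*l/5 (z(H, l) = (H*l)/5 = H*l/5)
f(E, G) = (23 + E)/(-48/5 + G) (f(E, G) = (E + 23)/(G + (⅕)*(-8)*6) = (23 + E)/(G - 48/5) = (23 + E)/(-48/5 + G))
12529 - f(v, -186) = 12529 - 5*(23 - 115/4)/(-48 + 5*(-186)) = 12529 - 5*(-23)/((-48 - 930)*4) = 12529 - 5*(-23)/((-978)*4) = 12529 - 5*(-1)*(-23)/(978*4) = 12529 - 1*115/3912 = 12529 - 115/3912 = 49013333/3912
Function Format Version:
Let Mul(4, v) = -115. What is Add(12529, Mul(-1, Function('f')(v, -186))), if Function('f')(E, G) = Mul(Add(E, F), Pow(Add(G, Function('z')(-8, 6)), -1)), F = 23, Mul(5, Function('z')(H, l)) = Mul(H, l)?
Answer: Rational(49013333, 3912) ≈ 12529.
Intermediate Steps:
v = Rational(-115, 4) (v = Mul(Rational(1, 4), -115) = Rational(-115, 4) ≈ -28.750)
Function('z')(H, l) = Mul(Rational(1, 5), H, l) (Function('z')(H, l) = Mul(Rational(1, 5), Mul(H, l)) = Mul(Rational(1, 5), H, l))
Function('f')(E, G) = Mul(Pow(Add(Rational(-48, 5), G), -1), Add(23, E)) (Function('f')(E, G) = Mul(Add(E, 23), Pow(Add(G, Mul(Rational(1, 5), -8, 6)), -1)) = Mul(Add(23, E), Pow(Add(G, Rational(-48, 5)), -1)) = Mul(Add(23, E), Pow(Add(Rational(-48, 5), G), -1)) = Mul(Pow(Add(Rational(-48, 5), G), -1), Add(23, E)))
Add(12529, Mul(-1, Function('f')(v, -186))) = Add(12529, Mul(-1, Mul(5, Pow(Add(-48, Mul(5, -186)), -1), Add(23, Rational(-115, 4))))) = Add(12529, Mul(-1, Mul(5, Pow(Add(-48, -930), -1), Rational(-23, 4)))) = Add(12529, Mul(-1, Mul(5, Pow(-978, -1), Rational(-23, 4)))) = Add(12529, Mul(-1, Mul(5, Rational(-1, 978), Rational(-23, 4)))) = Add(12529, Mul(-1, Rational(115, 3912))) = Add(12529, Rational(-115, 3912)) = Rational(49013333, 3912)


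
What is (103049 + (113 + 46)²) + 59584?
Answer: 187914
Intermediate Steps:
(103049 + (113 + 46)²) + 59584 = (103049 + 159²) + 59584 = (103049 + 25281) + 59584 = 128330 + 59584 = 187914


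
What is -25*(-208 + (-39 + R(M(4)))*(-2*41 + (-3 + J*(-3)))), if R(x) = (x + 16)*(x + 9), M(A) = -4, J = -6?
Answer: 40375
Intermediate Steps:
R(x) = (9 + x)*(16 + x) (R(x) = (16 + x)*(9 + x) = (9 + x)*(16 + x))
-25*(-208 + (-39 + R(M(4)))*(-2*41 + (-3 + J*(-3)))) = -25*(-208 + (-39 + (144 + (-4)² + 25*(-4)))*(-2*41 + (-3 - 6*(-3)))) = -25*(-208 + (-39 + (144 + 16 - 100))*(-82 + (-3 + 18))) = -25*(-208 + (-39 + 60)*(-82 + 15)) = -25*(-208 + 21*(-67)) = -25*(-208 - 1407) = -25*(-1615) = 40375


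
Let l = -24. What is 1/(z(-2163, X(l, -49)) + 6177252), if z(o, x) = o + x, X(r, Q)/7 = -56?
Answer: 1/6174697 ≈ 1.6195e-7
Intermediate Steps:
X(r, Q) = -392 (X(r, Q) = 7*(-56) = -392)
1/(z(-2163, X(l, -49)) + 6177252) = 1/((-2163 - 392) + 6177252) = 1/(-2555 + 6177252) = 1/6174697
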